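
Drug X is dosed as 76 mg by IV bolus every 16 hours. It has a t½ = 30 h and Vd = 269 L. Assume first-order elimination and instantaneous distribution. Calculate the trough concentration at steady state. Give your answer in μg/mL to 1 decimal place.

0.6 μg/mL

k = ln2/t½ = ln2/30 ≈ 0.023105 h⁻¹; fraction remaining f = e^(−kτ) = e^(−0.023105×16) ≈ 0.6910.
Accumulation ratio R = 1/(1 − f) ≈ 1/0.3090 ≈ 3.2362.
Single-dose peak C₀ = D/Vd = 76/269 ≈ 0.283 μg/mL.
Cmax,ss = C₀/(1 − f) ≈ 0.283/0.3090 ≈ 0.916 μg/mL.
Steady-state trough Cmin,ss = Cmax,ss·f ≈ 0.916 × 0.6910 ≈ 0.633 μg/mL.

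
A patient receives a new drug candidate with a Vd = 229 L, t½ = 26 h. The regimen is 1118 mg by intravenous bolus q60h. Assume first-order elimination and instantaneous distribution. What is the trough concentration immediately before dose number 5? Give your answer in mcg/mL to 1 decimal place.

1.2 mcg/mL

f = (1/2)^(τ/t½) = (1/2)^(60/26) ≈ 0.2020.
C₀ = D/Vd = 1118/229 ≈ 4.882 mcg/mL.
Before the 5th dose, 4 doses have been given. Superposition: Cmin = C₀·(f + f² + … + f^4).
≈ 4.882 × (0.2020 + 0.0408 + 0.0082 + 0.0017) ≈ 4.882 × 0.2527 ≈ 1.234 mcg/mL.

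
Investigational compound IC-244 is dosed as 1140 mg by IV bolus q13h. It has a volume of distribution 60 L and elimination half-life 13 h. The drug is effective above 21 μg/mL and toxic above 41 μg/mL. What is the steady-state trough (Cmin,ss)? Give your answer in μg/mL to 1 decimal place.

19.0 μg/mL

The dosing interval is 1 half-life, so f = 2^(−1) = 0.5.
At steady state, R = 1/(1 − 0.5) = 2/1.
Single-dose peak C₀ = D/Vd = 1140/60 = 19 μg/mL.
Steady-state peak Cmax,ss = C₀·R = 19 × 2/1 ≈ 38.000 μg/mL.
Steady-state trough Cmin,ss = Cmax,ss·f ≈ 38.000 × 0.5 ≈ 19.000 μg/mL.
Trough 19.0 μg/mL vs MEC 21 μg/mL: subtherapeutic.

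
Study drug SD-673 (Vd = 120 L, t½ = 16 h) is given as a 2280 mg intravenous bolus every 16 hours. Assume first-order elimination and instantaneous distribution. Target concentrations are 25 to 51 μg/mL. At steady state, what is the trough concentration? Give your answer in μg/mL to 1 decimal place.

The dosing interval is 1 half-life, so f = 2^(−1) = 0.5.
At steady state, R = 1/(1 − 0.5) = 2/1.
Single-dose peak C₀ = D/Vd = 2280/120 = 19 μg/mL.
Steady-state peak Cmax,ss = C₀·R = 19 × 2/1 ≈ 38.000 μg/mL.
Steady-state trough Cmin,ss = Cmax,ss·f ≈ 38.000 × 0.5 ≈ 19.000 μg/mL.
Trough 19.0 μg/mL vs MEC 25 μg/mL: subtherapeutic.

19.0 μg/mL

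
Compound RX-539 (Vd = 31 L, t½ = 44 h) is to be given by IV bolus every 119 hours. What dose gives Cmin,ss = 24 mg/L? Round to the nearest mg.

4106 mg

τ/t½ = 119/44 ≈ 2.7045, so f = (1/2)^(119/44) ≈ 0.153409.
Cmin,ss = (D/Vd)·f/(1−f), so D = Cmin,ss·Vd·(1−f)/f.
D = 24 × 31 × (1−f)/f ≈ 24 × 31 × 5.51852 ≈ 4105.78 mg.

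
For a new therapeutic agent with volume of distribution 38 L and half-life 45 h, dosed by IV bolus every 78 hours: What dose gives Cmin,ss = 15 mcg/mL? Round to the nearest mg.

1325 mg

τ/t½ = 78/45 ≈ 1.7333, so f = (1/2)^(78/45) ≈ 0.300756.
Cmin,ss = (D/Vd)·f/(1−f), so D = Cmin,ss·Vd·(1−f)/f.
D = 15 × 38 × (1−f)/f ≈ 15 × 38 × 2.32495 ≈ 1325.22 mg.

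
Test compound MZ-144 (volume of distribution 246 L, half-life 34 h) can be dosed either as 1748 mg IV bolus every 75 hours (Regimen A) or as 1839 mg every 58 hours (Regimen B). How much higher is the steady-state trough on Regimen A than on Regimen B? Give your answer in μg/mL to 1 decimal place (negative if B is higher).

Regimen A: f = (1/2)^(75/34) ≈ 0.2168; Cmin,ss = (1748/246)·f/(1−f) ≈ 1.967 μg/mL.
Regimen B: f = (1/2)^(58/34) ≈ 0.3065; Cmin,ss = (1839/246)·f/(1−f) ≈ 3.304 μg/mL.
Difference ≈ 1.967 − 3.304 ≈ -1.337 μg/mL.

-1.3 μg/mL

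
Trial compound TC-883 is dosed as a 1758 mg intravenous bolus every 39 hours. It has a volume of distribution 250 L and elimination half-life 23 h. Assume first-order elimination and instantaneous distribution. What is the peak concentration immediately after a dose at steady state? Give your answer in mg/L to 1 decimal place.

10.2 mg/L

τ/t½ = 39/23 ≈ 1.6957, so fraction remaining f = (1/2)^(39/23) ≈ 0.3087.
Accumulation ratio R = 1/(1 − f) ≈ 1/0.6913 ≈ 1.4465.
Single-dose peak C₀ = D/Vd = 1758/250 ≈ 7.032 mg/L.
Steady-state peak Cmax,ss = C₀·R ≈ 7.032 × 1.4465 ≈ 10.172 mg/L.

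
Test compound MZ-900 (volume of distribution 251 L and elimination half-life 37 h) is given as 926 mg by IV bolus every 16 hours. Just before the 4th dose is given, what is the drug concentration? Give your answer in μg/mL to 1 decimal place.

f = (1/2)^(τ/t½) = (1/2)^(16/37) ≈ 0.7410.
C₀ = D/Vd = 926/251 ≈ 3.689 μg/mL.
Before the 4th dose, 3 doses have been given. Superposition: Cmin = C₀·(f + f² + … + f^3).
≈ 3.689 × (0.7410 + 0.5491 + 0.4069) ≈ 3.689 × 1.6970 ≈ 6.260 μg/mL.

6.3 μg/mL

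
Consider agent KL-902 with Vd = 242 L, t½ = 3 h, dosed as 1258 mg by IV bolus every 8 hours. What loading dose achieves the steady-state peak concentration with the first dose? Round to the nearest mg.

1493 mg

f = (1/2)^(8/3) ≈ 0.157490; accumulation ratio R = 1/(1−f) ≈ 1.18693.
Loading dose to hit Cmax,ss on first dose: D_load = D_maint·R ≈ 1258 × 1.18693 ≈ 1493.16 mg.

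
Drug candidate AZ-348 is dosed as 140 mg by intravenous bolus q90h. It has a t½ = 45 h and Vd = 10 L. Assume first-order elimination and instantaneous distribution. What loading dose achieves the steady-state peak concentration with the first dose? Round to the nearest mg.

187 mg

f = (1/2)^(90/45) ≈ 0.250000; accumulation ratio R = 1/(1−f) ≈ 1.33333.
Loading dose to hit Cmax,ss on first dose: D_load = D_maint·R ≈ 140 × 1.33333 ≈ 186.67 mg.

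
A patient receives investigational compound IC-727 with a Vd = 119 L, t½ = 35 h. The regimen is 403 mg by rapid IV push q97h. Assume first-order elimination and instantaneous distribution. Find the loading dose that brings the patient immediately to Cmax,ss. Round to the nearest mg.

f = (1/2)^(97/35) ≈ 0.146459; accumulation ratio R = 1/(1−f) ≈ 1.17159.
Loading dose to hit Cmax,ss on first dose: D_load = D_maint·R ≈ 403 × 1.17159 ≈ 472.15 mg.

472 mg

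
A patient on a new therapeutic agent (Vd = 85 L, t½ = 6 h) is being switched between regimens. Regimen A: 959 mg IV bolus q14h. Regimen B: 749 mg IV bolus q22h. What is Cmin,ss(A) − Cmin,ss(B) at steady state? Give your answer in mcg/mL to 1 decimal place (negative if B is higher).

2.0 mcg/mL

Regimen A: f = (1/2)^(14/6) ≈ 0.1984; Cmin,ss = (959/85)·f/(1−f) ≈ 2.792 mcg/mL.
Regimen B: f = (1/2)^(22/6) ≈ 0.0787; Cmin,ss = (749/85)·f/(1−f) ≈ 0.753 mcg/mL.
Difference ≈ 2.792 − 0.753 ≈ 2.039 mcg/mL.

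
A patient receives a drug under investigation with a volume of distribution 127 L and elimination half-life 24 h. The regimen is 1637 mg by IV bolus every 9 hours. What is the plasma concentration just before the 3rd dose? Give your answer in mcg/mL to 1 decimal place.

17.6 mcg/mL

f = (1/2)^(τ/t½) = (1/2)^(9/24) ≈ 0.7711.
C₀ = D/Vd = 1637/127 ≈ 12.890 mcg/mL.
Before the 3rd dose, 2 doses have been given. Superposition: Cmin = C₀·(f + f²).
≈ 12.890 × (0.7711 + 0.5946) ≈ 12.890 × 1.3657 ≈ 17.604 mcg/mL.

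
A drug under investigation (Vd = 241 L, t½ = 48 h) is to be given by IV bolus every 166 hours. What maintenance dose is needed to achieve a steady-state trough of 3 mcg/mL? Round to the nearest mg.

7224 mg

τ/t½ = 166/48 ≈ 3.4583, so f = (1/2)^(166/48) ≈ 0.090978.
Cmin,ss = (D/Vd)·f/(1−f), so D = Cmin,ss·Vd·(1−f)/f.
D = 3 × 241 × (1−f)/f ≈ 3 × 241 × 9.99167 ≈ 7223.98 mg.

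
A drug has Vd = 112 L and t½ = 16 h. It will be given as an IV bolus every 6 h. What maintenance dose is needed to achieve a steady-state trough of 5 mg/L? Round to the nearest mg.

166 mg

τ/t½ = 6/16 ≈ 0.375, so f = (1/2)^(6/16) ≈ 0.771105.
Cmin,ss = (D/Vd)·f/(1−f), so D = Cmin,ss·Vd·(1−f)/f.
D = 5 × 112 × (1−f)/f ≈ 5 × 112 × 0.29684 ≈ 166.23 mg.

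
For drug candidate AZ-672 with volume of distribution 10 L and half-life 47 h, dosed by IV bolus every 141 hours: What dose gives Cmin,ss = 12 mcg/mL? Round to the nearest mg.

τ/t½ = 141/47 ≈ 3, so f = (1/2)^(141/47) ≈ 0.125000.
Cmin,ss = (D/Vd)·f/(1−f), so D = Cmin,ss·Vd·(1−f)/f.
D = 12 × 10 × (1−f)/f ≈ 12 × 10 × 7.00000 ≈ 840.00 mg.

840 mg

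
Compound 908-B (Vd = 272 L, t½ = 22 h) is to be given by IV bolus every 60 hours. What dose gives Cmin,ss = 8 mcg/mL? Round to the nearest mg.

τ/t½ = 60/22 ≈ 2.7273, so f = (1/2)^(60/22) ≈ 0.151011.
Cmin,ss = (D/Vd)·f/(1−f), so D = Cmin,ss·Vd·(1−f)/f.
D = 8 × 272 × (1−f)/f ≈ 8 × 272 × 5.62203 ≈ 12233.54 mg.

12234 mg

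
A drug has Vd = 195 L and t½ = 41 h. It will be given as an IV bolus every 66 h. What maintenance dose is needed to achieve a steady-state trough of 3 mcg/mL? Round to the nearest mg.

τ/t½ = 66/41 ≈ 1.6098, so f = (1/2)^(66/41) ≈ 0.327654.
Cmin,ss = (D/Vd)·f/(1−f), so D = Cmin,ss·Vd·(1−f)/f.
D = 3 × 195 × (1−f)/f ≈ 3 × 195 × 2.05200 ≈ 1200.42 mg.

1200 mg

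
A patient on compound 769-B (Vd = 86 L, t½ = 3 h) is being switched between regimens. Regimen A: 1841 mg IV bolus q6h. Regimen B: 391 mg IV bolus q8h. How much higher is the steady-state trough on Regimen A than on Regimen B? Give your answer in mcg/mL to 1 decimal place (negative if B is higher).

Regimen A: f = (1/2)^(6/3) ≈ 0.2500; Cmin,ss = (1841/86)·f/(1−f) ≈ 7.136 mcg/mL.
Regimen B: f = (1/2)^(8/3) ≈ 0.1575; Cmin,ss = (391/86)·f/(1−f) ≈ 0.850 mcg/mL.
Difference ≈ 7.136 − 0.850 ≈ 6.286 mcg/mL.

6.3 mcg/mL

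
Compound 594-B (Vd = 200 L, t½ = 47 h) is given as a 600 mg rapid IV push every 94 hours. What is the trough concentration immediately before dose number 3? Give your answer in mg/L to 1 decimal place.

0.9 mg/L

f = (1/2)^(τ/t½) = (1/2)^(94/47) ≈ 0.2500.
C₀ = D/Vd = 600/200 ≈ 3.000 mg/L.
Before the 3rd dose, 2 doses have been given. Superposition: Cmin = C₀·(f + f²).
≈ 3.000 × (0.2500 + 0.0625) ≈ 3.000 × 0.3125 ≈ 0.938 mg/L.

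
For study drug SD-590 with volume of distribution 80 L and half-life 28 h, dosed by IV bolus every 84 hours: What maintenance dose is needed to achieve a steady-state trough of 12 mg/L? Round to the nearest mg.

6720 mg

τ/t½ = 84/28 ≈ 3, so f = (1/2)^(84/28) ≈ 0.125000.
Cmin,ss = (D/Vd)·f/(1−f), so D = Cmin,ss·Vd·(1−f)/f.
D = 12 × 80 × (1−f)/f ≈ 12 × 80 × 7.00000 ≈ 6720.00 mg.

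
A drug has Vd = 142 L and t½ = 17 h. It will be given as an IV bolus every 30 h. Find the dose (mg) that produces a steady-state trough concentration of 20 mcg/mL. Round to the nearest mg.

τ/t½ = 30/17 ≈ 1.7647, so f = (1/2)^(30/17) ≈ 0.294287.
Cmin,ss = (D/Vd)·f/(1−f), so D = Cmin,ss·Vd·(1−f)/f.
D = 20 × 142 × (1−f)/f ≈ 20 × 142 × 2.39804 ≈ 6810.43 mg.

6810 mg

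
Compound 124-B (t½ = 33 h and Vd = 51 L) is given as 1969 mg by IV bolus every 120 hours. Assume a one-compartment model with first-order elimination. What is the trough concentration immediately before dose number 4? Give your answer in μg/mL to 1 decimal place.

f = (1/2)^(τ/t½) = (1/2)^(120/33) ≈ 0.0804.
C₀ = D/Vd = 1969/51 ≈ 38.608 μg/mL.
Before the 4th dose, 3 doses have been given. Superposition: Cmin = C₀·(f + f² + … + f^3).
≈ 38.608 × (0.0804 + 0.0065 + 0.0005) ≈ 38.608 × 0.0874 ≈ 3.374 μg/mL.

3.4 μg/mL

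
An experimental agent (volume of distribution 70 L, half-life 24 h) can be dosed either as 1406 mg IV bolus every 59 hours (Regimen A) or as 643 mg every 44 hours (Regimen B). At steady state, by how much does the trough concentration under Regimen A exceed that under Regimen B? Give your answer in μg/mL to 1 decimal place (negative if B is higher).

0.9 μg/mL

Regimen A: f = (1/2)^(59/24) ≈ 0.1820; Cmin,ss = (1406/70)·f/(1−f) ≈ 4.469 μg/mL.
Regimen B: f = (1/2)^(44/24) ≈ 0.2806; Cmin,ss = (643/70)·f/(1−f) ≈ 3.583 μg/mL.
Difference ≈ 4.469 − 3.583 ≈ 0.886 μg/mL.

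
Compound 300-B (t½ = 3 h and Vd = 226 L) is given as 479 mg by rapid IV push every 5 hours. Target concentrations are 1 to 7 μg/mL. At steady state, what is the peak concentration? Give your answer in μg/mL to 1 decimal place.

3.1 μg/mL

Over one 5-h interval, 5/3 ≈ 1.6667 half-lives elapse, leaving f ≈ 0.3150 of each dose.
Accumulation ratio R = 1/(1 − f) ≈ 1/0.6850 ≈ 1.4599.
Each bolus raises the concentration by D/Vd = 479/226 ≈ 2.119 μg/mL.
Steady-state peak Cmax,ss = C₀·R ≈ 2.119 × 1.4599 ≈ 3.094 μg/mL.
Peak 3.1 μg/mL vs MTC 7 μg/mL: below toxic threshold.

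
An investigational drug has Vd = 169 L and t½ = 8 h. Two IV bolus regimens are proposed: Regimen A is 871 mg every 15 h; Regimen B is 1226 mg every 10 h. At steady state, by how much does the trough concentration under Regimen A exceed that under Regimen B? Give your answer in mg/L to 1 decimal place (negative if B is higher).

-3.3 mg/L

Regimen A: f = (1/2)^(15/8) ≈ 0.2726; Cmin,ss = (871/169)·f/(1−f) ≈ 1.931 mg/L.
Regimen B: f = (1/2)^(10/8) ≈ 0.4204; Cmin,ss = (1226/169)·f/(1−f) ≈ 5.262 mg/L.
Difference ≈ 1.931 − 5.262 ≈ -3.331 mg/L.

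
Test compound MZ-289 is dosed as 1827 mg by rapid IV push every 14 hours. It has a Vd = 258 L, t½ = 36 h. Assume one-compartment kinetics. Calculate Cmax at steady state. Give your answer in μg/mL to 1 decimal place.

30.0 μg/mL

Over one 14-h interval, 14/36 ≈ 0.38889 half-lives elapse, leaving f ≈ 0.7637 of each dose.
At steady state, accumulation factor R = 1/(1 − e^(−kτ)) ≈ 4.2319.
Each bolus raises the concentration by D/Vd = 1827/258 ≈ 7.081 μg/mL.
Steady-state peak Cmax,ss = C₀·R ≈ 7.081 × 4.2319 ≈ 29.966 μg/mL.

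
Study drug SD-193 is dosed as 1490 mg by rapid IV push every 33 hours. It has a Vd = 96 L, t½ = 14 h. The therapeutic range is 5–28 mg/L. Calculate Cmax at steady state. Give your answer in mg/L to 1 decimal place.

Over one 33-h interval, 33/14 ≈ 2.3571 half-lives elapse, leaving f ≈ 0.1952 of each dose.
At steady state, accumulation factor R = 1/(1 − e^(−kτ)) ≈ 1.2425.
Single-dose peak C₀ = D/Vd = 1490/96 ≈ 15.521 mg/L.
Cmax,ss = C₀/(1 − f) ≈ 15.521/0.8048 ≈ 19.286 mg/L.
Peak 19.3 mg/L vs MTC 28 mg/L: below toxic threshold.

19.3 mg/L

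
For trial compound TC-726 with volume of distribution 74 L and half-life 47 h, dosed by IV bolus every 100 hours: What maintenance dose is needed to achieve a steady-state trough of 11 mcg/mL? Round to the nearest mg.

τ/t½ = 100/47 ≈ 2.1277, so f = (1/2)^(100/47) ≈ 0.228829.
Cmin,ss = (D/Vd)·f/(1−f), so D = Cmin,ss·Vd·(1−f)/f.
D = 11 × 74 × (1−f)/f ≈ 11 × 74 × 3.37008 ≈ 2743.25 mg.

2743 mg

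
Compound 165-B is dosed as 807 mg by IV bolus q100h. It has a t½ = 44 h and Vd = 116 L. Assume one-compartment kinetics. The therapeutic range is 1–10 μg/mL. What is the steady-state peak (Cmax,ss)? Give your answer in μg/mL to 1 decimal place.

k = ln2/t½ = ln2/44 ≈ 0.015753 h⁻¹; fraction remaining f = e^(−kτ) = e^(−0.015753×100) ≈ 0.2069.
Accumulation ratio R = 1/(1 − f) ≈ 1/0.7931 ≈ 1.2609.
Each bolus raises the concentration by D/Vd = 807/116 ≈ 6.957 μg/mL.
Steady-state peak Cmax,ss = C₀·R ≈ 6.957 × 1.2609 ≈ 8.772 μg/mL.
Peak 8.8 μg/mL vs MTC 10 μg/mL: below toxic threshold.

8.8 μg/mL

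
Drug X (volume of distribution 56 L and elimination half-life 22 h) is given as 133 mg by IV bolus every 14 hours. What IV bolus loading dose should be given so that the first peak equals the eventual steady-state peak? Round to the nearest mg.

373 mg

f = (1/2)^(14/22) ≈ 0.643332; accumulation ratio R = 1/(1−f) ≈ 2.80373.
Loading dose to hit Cmax,ss on first dose: D_load = D_maint·R ≈ 133 × 2.80373 ≈ 372.90 mg.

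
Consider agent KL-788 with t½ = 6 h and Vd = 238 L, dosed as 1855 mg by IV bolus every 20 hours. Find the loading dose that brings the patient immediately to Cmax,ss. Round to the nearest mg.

2059 mg

f = (1/2)^(20/6) ≈ 0.099213; accumulation ratio R = 1/(1−f) ≈ 1.11014.
Loading dose to hit Cmax,ss on first dose: D_load = D_maint·R ≈ 1855 × 1.11014 ≈ 2059.31 mg.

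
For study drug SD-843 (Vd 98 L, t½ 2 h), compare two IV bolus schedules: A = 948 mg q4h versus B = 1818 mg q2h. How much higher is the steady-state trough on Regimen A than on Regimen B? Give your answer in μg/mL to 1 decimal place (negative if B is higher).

-15.3 μg/mL

Regimen A: f = (1/2)^(4/2) ≈ 0.2500; Cmin,ss = (948/98)·f/(1−f) ≈ 3.224 μg/mL.
Regimen B: f = (1/2)^(2/2) ≈ 0.5000; Cmin,ss = (1818/98)·f/(1−f) ≈ 18.551 μg/mL.
Difference ≈ 3.224 − 18.551 ≈ -15.327 μg/mL.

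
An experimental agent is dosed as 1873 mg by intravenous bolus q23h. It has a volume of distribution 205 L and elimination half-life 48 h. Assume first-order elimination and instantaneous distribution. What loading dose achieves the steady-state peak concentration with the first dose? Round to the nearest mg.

f = (1/2)^(23/48) ≈ 0.717392; accumulation ratio R = 1/(1−f) ≈ 3.53847.
Loading dose to hit Cmax,ss on first dose: D_load = D_maint·R ≈ 1873 × 3.53847 ≈ 6627.55 mg.

6628 mg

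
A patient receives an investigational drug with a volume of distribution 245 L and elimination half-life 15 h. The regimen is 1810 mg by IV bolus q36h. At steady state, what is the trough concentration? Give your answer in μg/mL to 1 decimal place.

1.7 μg/mL

τ/t½ = 36/15 ≈ 2.4, so fraction remaining f = (1/2)^(36/15) ≈ 0.1895.
Each bolus raises the concentration by D/Vd = 1810/245 ≈ 7.388 μg/mL.
Steady-state trough Cmin,ss = C₀·f/(1−f) ≈ 7.388 × 0.1895/0.8105 ≈ 1.727 μg/mL.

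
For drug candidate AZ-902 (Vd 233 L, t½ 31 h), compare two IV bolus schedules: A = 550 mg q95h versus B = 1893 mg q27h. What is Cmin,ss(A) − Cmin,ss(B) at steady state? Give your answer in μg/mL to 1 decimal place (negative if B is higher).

-9.5 μg/mL

Regimen A: f = (1/2)^(95/31) ≈ 0.1195; Cmin,ss = (550/233)·f/(1−f) ≈ 0.320 μg/mL.
Regimen B: f = (1/2)^(27/31) ≈ 0.5468; Cmin,ss = (1893/233)·f/(1−f) ≈ 9.802 μg/mL.
Difference ≈ 0.320 − 9.802 ≈ -9.482 μg/mL.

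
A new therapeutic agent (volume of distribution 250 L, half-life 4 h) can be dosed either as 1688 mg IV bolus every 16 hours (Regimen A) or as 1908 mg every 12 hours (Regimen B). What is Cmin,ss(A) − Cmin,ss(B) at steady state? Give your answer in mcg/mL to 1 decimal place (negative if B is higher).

-0.6 mcg/mL

Regimen A: f = (1/2)^(16/4) ≈ 0.0625; Cmin,ss = (1688/250)·f/(1−f) ≈ 0.450 mcg/mL.
Regimen B: f = (1/2)^(12/4) ≈ 0.1250; Cmin,ss = (1908/250)·f/(1−f) ≈ 1.090 mcg/mL.
Difference ≈ 0.450 − 1.090 ≈ -0.640 mcg/mL.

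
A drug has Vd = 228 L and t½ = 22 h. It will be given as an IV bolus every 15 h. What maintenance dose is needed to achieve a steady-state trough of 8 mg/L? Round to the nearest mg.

1102 mg

τ/t½ = 15/22 ≈ 0.68182, so f = (1/2)^(15/22) ≈ 0.623379.
Cmin,ss = (D/Vd)·f/(1−f), so D = Cmin,ss·Vd·(1−f)/f.
D = 8 × 228 × (1−f)/f ≈ 8 × 228 × 0.60416 ≈ 1101.99 mg.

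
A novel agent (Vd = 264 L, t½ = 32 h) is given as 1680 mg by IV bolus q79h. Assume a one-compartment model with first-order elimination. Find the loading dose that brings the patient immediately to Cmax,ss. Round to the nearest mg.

2050 mg

f = (1/2)^(79/32) ≈ 0.180648; accumulation ratio R = 1/(1−f) ≈ 1.22048.
Loading dose to hit Cmax,ss on first dose: D_load = D_maint·R ≈ 1680 × 1.22048 ≈ 2050.41 mg.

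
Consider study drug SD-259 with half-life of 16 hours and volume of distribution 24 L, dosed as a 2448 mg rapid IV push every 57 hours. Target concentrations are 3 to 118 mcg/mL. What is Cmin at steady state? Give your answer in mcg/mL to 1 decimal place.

τ/t½ = 57/16 ≈ 3.5625, so fraction remaining f = (1/2)^(57/16) ≈ 0.0846.
Each bolus raises the concentration by D/Vd = 2448/24 ≈ 102.000 mcg/mL.
Steady-state trough Cmin,ss = C₀·f/(1−f) ≈ 102.000 × 0.0846/0.9154 ≈ 9.427 mcg/mL.
Trough 9.4 mcg/mL vs MEC 3 mcg/mL: adequate.

9.4 mcg/mL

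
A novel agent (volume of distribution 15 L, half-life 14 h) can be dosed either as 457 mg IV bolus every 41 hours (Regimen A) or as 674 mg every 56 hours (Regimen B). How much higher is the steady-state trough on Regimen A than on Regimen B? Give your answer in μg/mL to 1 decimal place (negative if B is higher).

Regimen A: f = (1/2)^(41/14) ≈ 0.1313; Cmin,ss = (457/15)·f/(1−f) ≈ 4.605 μg/mL.
Regimen B: f = (1/2)^(56/14) ≈ 0.0625; Cmin,ss = (674/15)·f/(1−f) ≈ 2.996 μg/mL.
Difference ≈ 4.605 − 2.996 ≈ 1.609 μg/mL.

1.6 μg/mL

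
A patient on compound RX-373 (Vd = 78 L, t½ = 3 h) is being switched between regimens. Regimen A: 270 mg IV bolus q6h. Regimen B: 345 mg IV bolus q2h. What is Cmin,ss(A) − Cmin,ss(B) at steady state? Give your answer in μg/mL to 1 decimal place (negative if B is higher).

Regimen A: f = (1/2)^(6/3) ≈ 0.2500; Cmin,ss = (270/78)·f/(1−f) ≈ 1.154 μg/mL.
Regimen B: f = (1/2)^(2/3) ≈ 0.6300; Cmin,ss = (345/78)·f/(1−f) ≈ 7.531 μg/mL.
Difference ≈ 1.154 − 7.531 ≈ -6.377 μg/mL.

-6.4 μg/mL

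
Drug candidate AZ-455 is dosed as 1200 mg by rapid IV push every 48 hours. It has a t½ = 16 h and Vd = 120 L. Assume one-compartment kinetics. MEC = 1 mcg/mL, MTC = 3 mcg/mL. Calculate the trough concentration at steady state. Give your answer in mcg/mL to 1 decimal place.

1.4 mcg/mL

The dosing interval is 3 half-lives, so f = 2^(−3) = 0.125.
Accumulation ratio R = 1/(1 − f) = 1/0.875 = 8/7.
Single-dose peak C₀ = D/Vd = 1200/120 = 10 mcg/mL.
Steady-state peak Cmax,ss = C₀·R = 10 × 8/7 ≈ 11.429 mcg/mL.
Steady-state trough Cmin,ss = Cmax,ss·f ≈ 11.429 × 0.125 ≈ 1.429 mcg/mL.
Trough 1.4 mcg/mL vs MEC 1 mcg/mL: adequate.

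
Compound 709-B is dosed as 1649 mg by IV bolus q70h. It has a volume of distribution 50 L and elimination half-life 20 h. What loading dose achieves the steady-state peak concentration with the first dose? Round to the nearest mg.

1809 mg

f = (1/2)^(70/20) ≈ 0.088388; accumulation ratio R = 1/(1−f) ≈ 1.09696.
Loading dose to hit Cmax,ss on first dose: D_load = D_maint·R ≈ 1649 × 1.09696 ≈ 1808.89 mg.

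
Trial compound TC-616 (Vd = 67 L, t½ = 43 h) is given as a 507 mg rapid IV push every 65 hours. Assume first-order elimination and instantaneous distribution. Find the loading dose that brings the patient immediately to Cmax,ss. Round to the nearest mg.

f = (1/2)^(65/43) ≈ 0.350715; accumulation ratio R = 1/(1−f) ≈ 1.54016.
Loading dose to hit Cmax,ss on first dose: D_load = D_maint·R ≈ 507 × 1.54016 ≈ 780.86 mg.

781 mg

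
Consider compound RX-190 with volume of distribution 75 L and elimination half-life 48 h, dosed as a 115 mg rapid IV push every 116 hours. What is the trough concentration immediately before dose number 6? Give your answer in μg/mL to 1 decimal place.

f = (1/2)^(τ/t½) = (1/2)^(116/48) ≈ 0.1873.
C₀ = D/Vd = 115/75 ≈ 1.533 μg/mL.
Before the 6th dose, 5 doses have been given. Superposition: Cmin = C₀·(f + f² + … + f^5).
≈ 1.533 × (0.1873 + 0.0351 + 0.0066 + 0.0012 + 0.0002) ≈ 1.533 × 0.2304 ≈ 0.353 μg/mL.

0.4 μg/mL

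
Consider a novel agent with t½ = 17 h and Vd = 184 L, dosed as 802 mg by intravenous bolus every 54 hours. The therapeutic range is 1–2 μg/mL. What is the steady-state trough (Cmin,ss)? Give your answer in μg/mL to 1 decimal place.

0.5 μg/mL

k = ln2/t½ = ln2/17 ≈ 0.040773 h⁻¹; fraction remaining f = e^(−kτ) = e^(−0.040773×54) ≈ 0.1106.
At steady state, accumulation factor R = 1/(1 − e^(−kτ)) ≈ 1.1244.
Each bolus raises the concentration by D/Vd = 802/184 ≈ 4.359 μg/mL.
Cmax,ss = C₀/(1 − f) ≈ 4.359/0.8894 ≈ 4.901 μg/mL.
One interval later, Cmin,ss = Cmax,ss·e^(−kτ) ≈ 4.901 × 0.1106 ≈ 0.542 μg/mL.
Trough 0.5 μg/mL vs MEC 1 μg/mL: subtherapeutic.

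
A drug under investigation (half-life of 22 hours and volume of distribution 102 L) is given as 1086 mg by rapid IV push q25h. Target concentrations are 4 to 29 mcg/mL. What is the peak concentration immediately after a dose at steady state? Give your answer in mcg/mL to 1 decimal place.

19.5 mcg/mL

Over one 25-h interval, 25/22 ≈ 1.1364 half-lives elapse, leaving f ≈ 0.4549 of each dose.
Accumulation ratio R = 1/(1 − f) ≈ 1/0.5451 ≈ 1.8345.
Single-dose peak C₀ = D/Vd = 1086/102 ≈ 10.647 mcg/mL.
Steady-state peak Cmax,ss = C₀·R ≈ 10.647 × 1.8345 ≈ 19.532 mcg/mL.
Peak 19.5 mcg/mL vs MTC 29 mcg/mL: below toxic threshold.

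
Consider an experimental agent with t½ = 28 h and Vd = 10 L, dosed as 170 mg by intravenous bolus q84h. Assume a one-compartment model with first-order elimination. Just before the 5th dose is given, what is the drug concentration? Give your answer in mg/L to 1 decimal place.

2.4 mg/L

f = (1/2)^(τ/t½) = (1/2)^(84/28) ≈ 0.1250.
C₀ = D/Vd = 170/10 ≈ 17.000 mg/L.
Before the 5th dose, 4 doses have been given. Superposition: Cmin = C₀·(f + f² + … + f^4).
≈ 17.000 × (0.1250 + 0.0156 + 0.0020 + 0.0002) ≈ 17.000 × 0.1428 ≈ 2.428 mg/L.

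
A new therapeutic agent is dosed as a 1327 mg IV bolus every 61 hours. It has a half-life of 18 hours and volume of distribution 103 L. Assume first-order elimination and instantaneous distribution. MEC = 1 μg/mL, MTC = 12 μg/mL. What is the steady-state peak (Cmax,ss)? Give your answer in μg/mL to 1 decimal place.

k = ln2/t½ = ln2/18 ≈ 0.038508 h⁻¹; fraction remaining f = e^(−kτ) = e^(−0.038508×61) ≈ 0.0955.
Accumulation ratio R = 1/(1 − f) ≈ 1/0.9045 ≈ 1.1056.
Single-dose peak C₀ = D/Vd = 1327/103 ≈ 12.883 μg/mL.
Steady-state peak Cmax,ss = C₀·R ≈ 12.883 × 1.1056 ≈ 14.243 μg/mL.
Peak 14.2 μg/mL vs MTC 12 μg/mL: exceeds toxic threshold.

14.2 μg/mL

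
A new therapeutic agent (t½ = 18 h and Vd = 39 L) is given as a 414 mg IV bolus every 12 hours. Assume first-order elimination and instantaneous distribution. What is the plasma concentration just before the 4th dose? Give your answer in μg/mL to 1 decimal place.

f = (1/2)^(τ/t½) = (1/2)^(12/18) ≈ 0.6300.
C₀ = D/Vd = 414/39 ≈ 10.615 μg/mL.
Before the 4th dose, 3 doses have been given. Superposition: Cmin = C₀·(f + f² + … + f^3).
≈ 10.615 × (0.6300 + 0.3969 + 0.2500) ≈ 10.615 × 1.2769 ≈ 13.554 μg/mL.

13.6 μg/mL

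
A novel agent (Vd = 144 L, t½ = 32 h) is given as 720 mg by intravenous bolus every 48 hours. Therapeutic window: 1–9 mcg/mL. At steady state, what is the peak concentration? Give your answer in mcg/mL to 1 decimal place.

τ/t½ = 48/32 ≈ 1.5, so fraction remaining f = (1/2)^(48/32) ≈ 0.3536.
Accumulation ratio R = 1/(1 − f) ≈ 1/0.6464 ≈ 1.5470.
Single-dose peak C₀ = D/Vd = 720/144 ≈ 5.000 mcg/mL.
Steady-state peak Cmax,ss = C₀·R ≈ 5.000 × 1.5470 ≈ 7.735 mcg/mL.
Peak 7.7 mcg/mL vs MTC 9 mcg/mL: below toxic threshold.

7.7 mcg/mL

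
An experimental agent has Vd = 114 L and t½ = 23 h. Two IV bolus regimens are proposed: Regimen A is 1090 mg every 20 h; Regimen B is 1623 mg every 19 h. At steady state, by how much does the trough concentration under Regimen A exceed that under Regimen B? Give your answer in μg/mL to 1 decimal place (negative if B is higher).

-6.9 μg/mL

Regimen A: f = (1/2)^(20/23) ≈ 0.5473; Cmin,ss = (1090/114)·f/(1−f) ≈ 11.559 μg/mL.
Regimen B: f = (1/2)^(19/23) ≈ 0.5641; Cmin,ss = (1623/114)·f/(1−f) ≈ 18.424 μg/mL.
Difference ≈ 11.559 − 18.424 ≈ -6.865 μg/mL.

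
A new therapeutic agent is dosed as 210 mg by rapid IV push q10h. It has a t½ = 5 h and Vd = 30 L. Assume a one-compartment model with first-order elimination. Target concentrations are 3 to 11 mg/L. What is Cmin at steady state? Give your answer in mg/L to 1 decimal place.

2.3 mg/L

τ = 10 h = 2 half-lives, so f = (1/2)^2 = 0.25.
At steady state, R = 1/(1 − 0.25) = 4/3.
Single-dose peak C₀ = D/Vd = 210/30 = 7 mg/L.
Steady-state peak Cmax,ss = C₀·R = 7 × 4/3 ≈ 9.333 mg/L.
Steady-state trough Cmin,ss = Cmax,ss·f ≈ 9.333 × 0.25 ≈ 2.333 mg/L.
Trough 2.3 mg/L vs MEC 3 mg/L: subtherapeutic.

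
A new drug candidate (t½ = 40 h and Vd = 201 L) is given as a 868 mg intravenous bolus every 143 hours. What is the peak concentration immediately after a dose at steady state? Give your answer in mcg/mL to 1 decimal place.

4.7 mcg/mL

k = ln2/t½ = ln2/40 ≈ 0.017329 h⁻¹; fraction remaining f = e^(−kτ) = e^(−0.017329×143) ≈ 0.0839.
At steady state, accumulation factor R = 1/(1 − e^(−kτ)) ≈ 1.0916.
Each bolus raises the concentration by D/Vd = 868/201 ≈ 4.318 mcg/mL.
Steady-state peak Cmax,ss = C₀·R ≈ 4.318 × 1.0916 ≈ 4.714 mcg/mL.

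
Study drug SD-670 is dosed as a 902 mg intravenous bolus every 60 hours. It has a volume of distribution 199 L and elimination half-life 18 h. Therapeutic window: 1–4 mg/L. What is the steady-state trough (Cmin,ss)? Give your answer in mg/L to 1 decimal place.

Over one 60-h interval, 60/18 ≈ 3.3333 half-lives elapse, leaving f ≈ 0.0992 of each dose.
Each bolus raises the concentration by D/Vd = 902/199 ≈ 4.533 mg/L.
Steady-state trough Cmin,ss = C₀·f/(1−f) ≈ 4.533 × 0.0992/0.9008 ≈ 0.499 mg/L.
Trough 0.5 mg/L vs MEC 1 mg/L: subtherapeutic.

0.5 mg/L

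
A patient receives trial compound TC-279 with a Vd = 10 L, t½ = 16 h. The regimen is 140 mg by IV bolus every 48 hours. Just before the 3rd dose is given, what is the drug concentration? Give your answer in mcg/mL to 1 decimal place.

2.0 mcg/mL

f = (1/2)^(τ/t½) = (1/2)^(48/16) ≈ 0.1250.
C₀ = D/Vd = 140/10 ≈ 14.000 mcg/mL.
Before the 3rd dose, 2 doses have been given. Superposition: Cmin = C₀·(f + f²).
≈ 14.000 × (0.1250 + 0.0156) ≈ 14.000 × 0.1406 ≈ 1.968 mcg/mL.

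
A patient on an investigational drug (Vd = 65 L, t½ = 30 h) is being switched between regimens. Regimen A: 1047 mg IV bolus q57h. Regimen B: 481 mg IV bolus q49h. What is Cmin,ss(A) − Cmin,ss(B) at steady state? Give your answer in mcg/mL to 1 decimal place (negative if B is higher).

2.4 mcg/mL

Regimen A: f = (1/2)^(57/30) ≈ 0.2679; Cmin,ss = (1047/65)·f/(1−f) ≈ 5.894 mcg/mL.
Regimen B: f = (1/2)^(49/30) ≈ 0.3223; Cmin,ss = (481/65)·f/(1−f) ≈ 3.519 mcg/mL.
Difference ≈ 5.894 − 3.519 ≈ 2.375 mcg/mL.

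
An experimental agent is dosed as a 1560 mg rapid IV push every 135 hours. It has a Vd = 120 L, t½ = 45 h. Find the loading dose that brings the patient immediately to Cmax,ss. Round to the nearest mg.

f = (1/2)^(135/45) ≈ 0.125000; accumulation ratio R = 1/(1−f) ≈ 1.14286.
Loading dose to hit Cmax,ss on first dose: D_load = D_maint·R ≈ 1560 × 1.14286 ≈ 1782.86 mg.

1783 mg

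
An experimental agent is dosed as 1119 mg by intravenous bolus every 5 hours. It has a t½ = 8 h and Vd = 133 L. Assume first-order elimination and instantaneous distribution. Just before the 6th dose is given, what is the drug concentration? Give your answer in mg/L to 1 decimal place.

f = (1/2)^(τ/t½) = (1/2)^(5/8) ≈ 0.6484.
C₀ = D/Vd = 1119/133 ≈ 8.414 mg/L.
Before the 6th dose, 5 doses have been given. Superposition: Cmin = C₀·(f + f² + … + f^5).
≈ 8.414 × (0.6484 + 0.4204 + 0.2726 + 0.1768 + 0.1146) ≈ 8.414 × 1.6328 ≈ 13.738 mg/L.

13.7 mg/L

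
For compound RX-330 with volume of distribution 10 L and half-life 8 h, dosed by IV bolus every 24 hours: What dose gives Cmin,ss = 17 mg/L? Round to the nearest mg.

τ/t½ = 24/8 ≈ 3, so f = (1/2)^(24/8) ≈ 0.125000.
Cmin,ss = (D/Vd)·f/(1−f), so D = Cmin,ss·Vd·(1−f)/f.
D = 17 × 10 × (1−f)/f ≈ 17 × 10 × 7.00000 ≈ 1190.00 mg.

1190 mg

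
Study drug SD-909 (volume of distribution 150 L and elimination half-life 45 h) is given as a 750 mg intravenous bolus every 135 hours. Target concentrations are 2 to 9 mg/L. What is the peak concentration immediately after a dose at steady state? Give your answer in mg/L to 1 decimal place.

The dosing interval is 3 half-lives, so f = 2^(−3) = 0.125.
Accumulation ratio R = 1/(1 − f) = 1/0.875 = 8/7.
Single-dose peak C₀ = D/Vd = 750/150 = 5 mg/L.
Steady-state peak Cmax,ss = C₀·R = 5 × 8/7 ≈ 5.714 mg/L.
Peak 5.7 mg/L vs MTC 9 mg/L: below toxic threshold.

5.7 mg/L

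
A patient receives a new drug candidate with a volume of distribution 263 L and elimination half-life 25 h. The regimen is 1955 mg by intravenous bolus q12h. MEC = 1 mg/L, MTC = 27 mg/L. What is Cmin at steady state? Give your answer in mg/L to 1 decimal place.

τ/t½ = 12/25 ≈ 0.48, so fraction remaining f = (1/2)^(12/25) ≈ 0.7170.
Each bolus raises the concentration by D/Vd = 1955/263 ≈ 7.433 mg/L.
Steady-state trough Cmin,ss = C₀·f/(1−f) ≈ 7.433 × 0.7170/0.2830 ≈ 18.832 mg/L.
Trough 18.8 mg/L vs MEC 1 mg/L: adequate.

18.8 mg/L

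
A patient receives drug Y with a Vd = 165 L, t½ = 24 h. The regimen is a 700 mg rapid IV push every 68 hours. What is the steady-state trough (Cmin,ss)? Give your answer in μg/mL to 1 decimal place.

0.7 μg/mL

Over one 68-h interval, 68/24 ≈ 2.8333 half-lives elapse, leaving f ≈ 0.1403 of each dose.
Accumulation ratio R = 1/(1 − f) ≈ 1/0.8597 ≈ 1.1632.
Each bolus raises the concentration by D/Vd = 700/165 ≈ 4.242 μg/mL.
Steady-state peak Cmax,ss = C₀·R ≈ 4.242 × 1.1632 ≈ 4.934 μg/mL.
One interval later, Cmin,ss = Cmax,ss·e^(−kτ) ≈ 4.934 × 0.1403 ≈ 0.692 μg/mL.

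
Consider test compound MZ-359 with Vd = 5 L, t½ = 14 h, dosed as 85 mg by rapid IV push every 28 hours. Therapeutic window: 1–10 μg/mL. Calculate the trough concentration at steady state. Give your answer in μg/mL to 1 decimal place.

5.7 μg/mL

τ = 28 h = 2 half-lives, so f = (1/2)^2 = 0.25.
At steady state, R = 1/(1 − 0.25) = 4/3.
Single-dose peak C₀ = D/Vd = 85/5 = 17 μg/mL.
Steady-state peak Cmax,ss = C₀·R = 17 × 4/3 ≈ 22.667 μg/mL.
Steady-state trough Cmin,ss = Cmax,ss·f ≈ 22.667 × 0.25 ≈ 5.667 μg/mL.
Trough 5.7 μg/mL vs MEC 1 μg/mL: adequate.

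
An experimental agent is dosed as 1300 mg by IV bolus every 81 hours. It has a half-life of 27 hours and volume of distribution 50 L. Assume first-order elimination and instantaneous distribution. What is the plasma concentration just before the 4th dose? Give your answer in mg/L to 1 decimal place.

3.7 mg/L

f = (1/2)^(τ/t½) = (1/2)^(81/27) ≈ 0.1250.
C₀ = D/Vd = 1300/50 ≈ 26.000 mg/L.
Before the 4th dose, 3 doses have been given. Superposition: Cmin = C₀·(f + f² + … + f^3).
≈ 26.000 × (0.1250 + 0.0156 + 0.0020) ≈ 26.000 × 0.1426 ≈ 3.708 mg/L.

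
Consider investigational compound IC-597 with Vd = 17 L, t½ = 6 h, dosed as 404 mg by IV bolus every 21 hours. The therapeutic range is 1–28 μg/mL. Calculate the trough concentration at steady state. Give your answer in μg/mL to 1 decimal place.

τ/t½ = 21/6 ≈ 3.5, so fraction remaining f = (1/2)^(21/6) ≈ 0.0884.
Single-dose peak C₀ = D/Vd = 404/17 ≈ 23.765 μg/mL.
Steady-state trough Cmin,ss = C₀·f/(1−f) ≈ 23.765 × 0.0884/0.9116 ≈ 2.305 μg/mL.
Trough 2.3 μg/mL vs MEC 1 μg/mL: adequate.

2.3 μg/mL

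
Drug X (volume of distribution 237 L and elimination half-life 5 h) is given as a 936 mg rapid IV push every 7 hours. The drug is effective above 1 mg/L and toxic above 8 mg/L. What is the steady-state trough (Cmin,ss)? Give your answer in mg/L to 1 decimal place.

k = ln2/t½ = ln2/5 ≈ 0.138629 h⁻¹; fraction remaining f = e^(−kτ) = e^(−0.138629×7) ≈ 0.3789.
Each bolus raises the concentration by D/Vd = 936/237 ≈ 3.949 mg/L.
Steady-state trough Cmin,ss = C₀·f/(1−f) ≈ 3.949 × 0.3789/0.6211 ≈ 2.409 mg/L.
Trough 2.4 mg/L vs MEC 1 mg/L: adequate.

2.4 mg/L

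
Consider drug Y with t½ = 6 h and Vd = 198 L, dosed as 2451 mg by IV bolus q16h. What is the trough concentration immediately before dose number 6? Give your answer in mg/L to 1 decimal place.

f = (1/2)^(τ/t½) = (1/2)^(16/6) ≈ 0.1575.
C₀ = D/Vd = 2451/198 ≈ 12.379 mg/L.
Before the 6th dose, 5 doses have been given. Superposition: Cmin = C₀·(f + f² + … + f^5).
≈ 12.379 × (0.1575 + 0.0248 + 0.0039 + 0.0006 + 0.0001) ≈ 12.379 × 0.1869 ≈ 2.314 mg/L.

2.3 mg/L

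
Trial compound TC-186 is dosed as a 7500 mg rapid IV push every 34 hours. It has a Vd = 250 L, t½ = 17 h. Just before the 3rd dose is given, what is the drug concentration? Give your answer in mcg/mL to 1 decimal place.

f = (1/2)^(τ/t½) = (1/2)^(34/17) ≈ 0.2500.
C₀ = D/Vd = 7500/250 ≈ 30.000 mcg/mL.
Before the 3rd dose, 2 doses have been given. Superposition: Cmin = C₀·(f + f²).
≈ 30.000 × (0.2500 + 0.0625) ≈ 30.000 × 0.3125 ≈ 9.375 mcg/mL.

9.4 mcg/mL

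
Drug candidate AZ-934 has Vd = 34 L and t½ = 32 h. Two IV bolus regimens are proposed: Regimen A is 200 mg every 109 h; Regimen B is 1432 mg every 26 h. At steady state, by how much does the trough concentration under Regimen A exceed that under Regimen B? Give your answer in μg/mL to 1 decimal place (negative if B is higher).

-55.1 μg/mL

Regimen A: f = (1/2)^(109/32) ≈ 0.0943; Cmin,ss = (200/34)·f/(1−f) ≈ 0.612 μg/mL.
Regimen B: f = (1/2)^(26/32) ≈ 0.5694; Cmin,ss = (1432/34)·f/(1−f) ≈ 55.694 μg/mL.
Difference ≈ 0.612 − 55.694 ≈ -55.082 μg/mL.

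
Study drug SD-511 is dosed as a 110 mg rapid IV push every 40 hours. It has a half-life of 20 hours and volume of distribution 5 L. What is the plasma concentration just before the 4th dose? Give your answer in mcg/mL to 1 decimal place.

7.2 mcg/mL

f = (1/2)^(τ/t½) = (1/2)^(40/20) ≈ 0.2500.
C₀ = D/Vd = 110/5 ≈ 22.000 mcg/mL.
Before the 4th dose, 3 doses have been given. Superposition: Cmin = C₀·(f + f² + … + f^3).
≈ 22.000 × (0.2500 + 0.0625 + 0.0156) ≈ 22.000 × 0.3281 ≈ 7.218 mcg/mL.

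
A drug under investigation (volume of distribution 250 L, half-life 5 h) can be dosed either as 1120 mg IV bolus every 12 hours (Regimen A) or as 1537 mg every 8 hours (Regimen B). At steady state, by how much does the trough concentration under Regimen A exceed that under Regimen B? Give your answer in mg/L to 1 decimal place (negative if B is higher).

Regimen A: f = (1/2)^(12/5) ≈ 0.1895; Cmin,ss = (1120/250)·f/(1−f) ≈ 1.047 mg/L.
Regimen B: f = (1/2)^(8/5) ≈ 0.3299; Cmin,ss = (1537/250)·f/(1−f) ≈ 3.027 mg/L.
Difference ≈ 1.047 − 3.027 ≈ -1.980 mg/L.

-2.0 mg/L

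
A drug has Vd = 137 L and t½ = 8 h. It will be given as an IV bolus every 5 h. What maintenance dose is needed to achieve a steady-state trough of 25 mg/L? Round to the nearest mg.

1857 mg

τ/t½ = 5/8 ≈ 0.625, so f = (1/2)^(5/8) ≈ 0.648420.
Cmin,ss = (D/Vd)·f/(1−f), so D = Cmin,ss·Vd·(1−f)/f.
D = 25 × 137 × (1−f)/f ≈ 25 × 137 × 0.54221 ≈ 1857.07 mg.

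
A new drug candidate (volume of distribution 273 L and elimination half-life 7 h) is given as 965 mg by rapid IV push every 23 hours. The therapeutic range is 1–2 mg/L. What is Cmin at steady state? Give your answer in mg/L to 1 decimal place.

0.4 mg/L

Over one 23-h interval, 23/7 ≈ 3.2857 half-lives elapse, leaving f ≈ 0.1025 of each dose.
Accumulation ratio R = 1/(1 − f) ≈ 1/0.8975 ≈ 1.1142.
Single-dose peak C₀ = D/Vd = 965/273 ≈ 3.535 mg/L.
Cmax,ss = C₀/(1 − f) ≈ 3.535/0.8975 ≈ 3.939 mg/L.
One interval later, Cmin,ss = Cmax,ss·e^(−kτ) ≈ 3.939 × 0.1025 ≈ 0.404 mg/L.
Trough 0.4 mg/L vs MEC 1 mg/L: subtherapeutic.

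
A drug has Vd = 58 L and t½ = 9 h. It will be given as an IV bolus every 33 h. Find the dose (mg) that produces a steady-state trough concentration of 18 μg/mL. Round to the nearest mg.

τ/t½ = 33/9 ≈ 3.6667, so f = (1/2)^(33/9) ≈ 0.078745.
Cmin,ss = (D/Vd)·f/(1−f), so D = Cmin,ss·Vd·(1−f)/f.
D = 18 × 58 × (1−f)/f ≈ 18 × 58 × 11.69922 ≈ 12213.99 mg.

12214 mg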